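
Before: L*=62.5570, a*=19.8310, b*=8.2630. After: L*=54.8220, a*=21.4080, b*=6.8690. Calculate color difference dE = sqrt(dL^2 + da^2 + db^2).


dL = -7.7350, da = 1.5770, db = -1.3940
dE = sqrt((-7.7350)^2 + 1.5770^2 + (-1.3940)^2) = 8.0163


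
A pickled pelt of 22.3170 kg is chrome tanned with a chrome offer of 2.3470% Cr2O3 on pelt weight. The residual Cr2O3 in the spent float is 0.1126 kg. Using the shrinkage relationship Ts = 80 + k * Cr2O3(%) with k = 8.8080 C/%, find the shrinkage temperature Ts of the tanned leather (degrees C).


Offered = pelt * offer_pct / 100 = 22.3170 * 2.3470 / 100 = 0.5238 kg
Uptake = offered - residual = 0.5238 - 0.1126 = 0.4112 kg
Cr2O3% on pelt = uptake / pelt * 100 = 0.4112 / 22.3170 * 100 = 1.8425 %
Ts = 80 + k * Cr2O3% = 80 + 8.8080 * 1.8425 = 96.2283 C


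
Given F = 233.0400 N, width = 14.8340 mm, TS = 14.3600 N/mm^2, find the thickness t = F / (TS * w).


Formula: t = F / (TS * w)
Substituting: t = 233.0400 / (14.3600 * 14.8340)
Result: 1.0940 mm


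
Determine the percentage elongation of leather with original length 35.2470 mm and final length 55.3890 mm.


Formula: Elongation = (Lf - L0) / L0 * 100
Substituting: Elongation = (55.3890 - 35.2470) / 35.2470 * 100
Result: 57.1453 %


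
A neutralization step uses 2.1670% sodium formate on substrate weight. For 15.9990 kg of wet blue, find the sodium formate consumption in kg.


Formula: Neutralizer = substrate * pct / 100
Substituting: Neutralizer = 15.9990 * 2.1670 / 100
Result: 0.3467 kg


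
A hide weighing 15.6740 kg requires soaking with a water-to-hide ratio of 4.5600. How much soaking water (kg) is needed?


Formula: Water = hide_weight * ratio
Substituting: Water = 15.6740 * 4.5600
Result: 71.4734 kg


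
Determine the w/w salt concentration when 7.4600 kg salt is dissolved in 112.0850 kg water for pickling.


Formula: Conc = salt / (water + salt) * 100
Substituting: Conc = 7.4600 / (112.0850 + 7.4600) * 100
Result: 6.2403 %


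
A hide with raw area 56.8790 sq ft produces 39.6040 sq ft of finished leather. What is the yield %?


Formula: Yield = finished / raw * 100
Substituting: Yield = 39.6040 / 56.8790 * 100
Result: 69.6285 %


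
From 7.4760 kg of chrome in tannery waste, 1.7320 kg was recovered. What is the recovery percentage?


Formula: Recovery = recovered / input * 100
Substituting: Recovery = 1.7320 / 7.4760 * 100
Result: 23.1675 %


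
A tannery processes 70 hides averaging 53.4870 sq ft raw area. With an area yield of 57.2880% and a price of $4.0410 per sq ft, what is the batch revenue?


Raw_total = N * avg_area = 70 * 53.4870 = 3744.0900 sq ft
Finished = Raw_total * yield / 100 = 3744.0900 * 57.2880 / 100 = 2144.9143 sq ft
Value = Finished * price = 2144.9143 * 4.0410 = 8667.5986 $


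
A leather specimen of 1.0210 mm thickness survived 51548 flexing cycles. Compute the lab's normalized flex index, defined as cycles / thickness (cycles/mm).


Formula: Index = cycles / thickness
Substituting: Index = 51548 / 1.0210
Result: 50487.7571 cycles/mm


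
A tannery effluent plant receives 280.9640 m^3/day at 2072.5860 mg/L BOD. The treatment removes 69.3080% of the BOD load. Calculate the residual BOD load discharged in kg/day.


Load_in = volume * conc / 1000 = 280.9640 * 2072.5860 / 1000 = 582.3221 kg/day
Removed = Load_in * eff / 100 = 582.3221 * 69.3080 / 100 = 403.5958 kg/day
Load_out = Load_in - Removed = 582.3221 - 403.5958 = 178.7263 kg/day


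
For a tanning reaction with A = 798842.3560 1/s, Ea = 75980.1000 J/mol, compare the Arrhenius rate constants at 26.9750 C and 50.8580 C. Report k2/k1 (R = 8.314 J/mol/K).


T1 = 26.9750 + 273.15 = 300.1250 K; T2 = 50.8580 + 273.15 = 324.0080 K
k1 = A * exp(-Ea/(R*T1)) = 798842.3560 * exp(-75980.1000/(8.314*300.1250)) = 4.7663e-08 1/s
k2 = A * exp(-Ea/(R*T2)) = 798842.3560 * exp(-75980.1000/(8.314*324.0080)) = 4.4974e-07 1/s
k2/k1 = 4.4974e-07 / 4.7663e-08 = 9.4358


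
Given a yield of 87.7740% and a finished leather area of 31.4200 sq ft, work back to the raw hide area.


Formula: raw = finished * 100 / yield
Substituting: raw = 31.4200 * 100 / 87.7740
Result: 35.7965 sq ft


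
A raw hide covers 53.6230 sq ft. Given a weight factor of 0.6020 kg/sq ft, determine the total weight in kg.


Formula: Weight = area * weight_per_sqft
Substituting: Weight = 53.6230 * 0.6020
Result: 32.2810 kg


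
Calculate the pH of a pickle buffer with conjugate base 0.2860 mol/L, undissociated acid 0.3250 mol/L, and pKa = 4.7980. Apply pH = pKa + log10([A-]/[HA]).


ratio = [A-] / [HA] = 0.2860 / 0.3250 = 0.8800
log10(ratio) = -0.0555173
pH = pKa + log10(ratio) = 4.7980 - 0.0555173 = 4.7425


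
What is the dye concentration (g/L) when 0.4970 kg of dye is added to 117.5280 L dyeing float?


Formula: Conc = dye_mass(kg) / volume(L) * 1000
Substituting: Conc = 0.4970 / 117.5280 * 1000
Result: 4.2288 g/L


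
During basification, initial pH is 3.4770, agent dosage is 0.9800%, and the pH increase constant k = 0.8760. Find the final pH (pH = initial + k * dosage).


Formula: pH_final = pH_initial + k * base_pct
Substituting: pH_final = 3.4770 + 0.8760 * 0.9800
Result: 4.3355


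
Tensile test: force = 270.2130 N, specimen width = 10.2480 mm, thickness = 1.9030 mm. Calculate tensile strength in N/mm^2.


Formula: TS = force / (width * thickness)
Substituting: TS = 270.2130 / (10.2480 * 1.9030)
Result: 13.8557 N/mm^2


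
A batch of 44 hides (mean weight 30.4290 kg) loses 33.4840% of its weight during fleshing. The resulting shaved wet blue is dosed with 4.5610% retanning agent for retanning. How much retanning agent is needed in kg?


Total_raw = N * avg_wt = 44 * 30.4290 = 1338.8760 kg
Substrate = Total_raw * (1 - loss/100) = 1338.8760 * (1 - 33.4840/100) = 890.5668 kg
Retan = Substrate * pct / 100 = 890.5668 * 4.5610 / 100 = 40.6187 kg


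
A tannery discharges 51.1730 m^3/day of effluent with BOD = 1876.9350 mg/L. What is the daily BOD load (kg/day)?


Formula: BOD_load = volume * conc / 1000
Substituting: BOD_load = 51.1730 * 1876.9350 / 1000
Result: 96.0484 kg/day


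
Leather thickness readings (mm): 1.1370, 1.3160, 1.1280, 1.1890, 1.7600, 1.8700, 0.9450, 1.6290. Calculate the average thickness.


Formula: Average = sum / n
Substituting: Average = 10.9740 / 8
Result: 1.3718 mm


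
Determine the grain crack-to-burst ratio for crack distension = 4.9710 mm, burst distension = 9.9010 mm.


Formula: Ratio = crack / burst
Substituting: Ratio = 4.9710 / 9.9010
Result: 0.5021


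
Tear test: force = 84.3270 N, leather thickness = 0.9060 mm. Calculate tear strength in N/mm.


Formula: Tear strength = force / thickness
Substituting: Tear strength = 84.3270 / 0.9060
Result: 93.0762 N/mm


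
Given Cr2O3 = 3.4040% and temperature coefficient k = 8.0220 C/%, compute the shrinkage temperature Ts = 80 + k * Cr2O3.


Formula: Ts = 80 + k * Cr2O3
Substituting: Ts = 80 + 8.0220 * 3.4040
Result: 107.3069 C


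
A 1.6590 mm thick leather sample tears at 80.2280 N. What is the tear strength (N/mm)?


Formula: Tear strength = force / thickness
Substituting: Tear strength = 80.2280 / 1.6590
Result: 48.3593 N/mm


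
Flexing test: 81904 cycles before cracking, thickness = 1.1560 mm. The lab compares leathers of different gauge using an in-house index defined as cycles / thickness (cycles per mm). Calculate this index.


Formula: Index = cycles / thickness
Substituting: Index = 81904 / 1.1560
Result: 70851.2111 cycles/mm


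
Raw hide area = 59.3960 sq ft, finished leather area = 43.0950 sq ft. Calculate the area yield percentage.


Formula: Yield = finished / raw * 100
Substituting: Yield = 43.0950 / 59.3960 * 100
Result: 72.5554 %


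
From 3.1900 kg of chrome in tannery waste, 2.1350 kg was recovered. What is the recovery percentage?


Formula: Recovery = recovered / input * 100
Substituting: Recovery = 2.1350 / 3.1900 * 100
Result: 66.9279 %


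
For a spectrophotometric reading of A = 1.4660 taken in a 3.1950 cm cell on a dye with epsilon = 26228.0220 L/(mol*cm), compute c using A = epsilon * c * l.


Formula: c = A / (epsilon * l)
Substituting: c = 1.4660 / (26228.0220 * 3.1950)
Result: 1.7494e-05 mol/L


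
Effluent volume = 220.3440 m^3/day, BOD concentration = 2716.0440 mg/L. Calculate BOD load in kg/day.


Formula: BOD_load = volume * conc / 1000
Substituting: BOD_load = 220.3440 * 2716.0440 / 1000
Result: 598.4640 kg/day


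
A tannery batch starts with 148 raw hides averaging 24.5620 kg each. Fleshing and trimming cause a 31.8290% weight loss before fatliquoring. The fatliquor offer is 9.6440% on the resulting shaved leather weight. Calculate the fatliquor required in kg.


Total_raw = N * avg_wt = 148 * 24.5620 = 3635.1760 kg
Substrate = Total_raw * (1 - loss/100) = 3635.1760 * (1 - 31.8290/100) = 2478.1358 kg
Fat = Substrate * pct / 100 = 2478.1358 * 9.6440 / 100 = 238.9914 kg


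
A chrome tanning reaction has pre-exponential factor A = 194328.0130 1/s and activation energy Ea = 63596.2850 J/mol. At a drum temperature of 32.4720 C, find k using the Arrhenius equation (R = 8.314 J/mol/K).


T_K = T_C + 273.15 = 32.4720 + 273.15 = 305.6220 K
exponent = -Ea / (R * T_K) = -63596.2850 / (8.314 * 305.6220) = -25.0286
k = A * exp(exponent) = 194328.0130 * exp(-25.0286) = 2.6226e-06 1/s


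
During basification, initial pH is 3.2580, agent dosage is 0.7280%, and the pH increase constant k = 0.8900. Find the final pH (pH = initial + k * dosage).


Formula: pH_final = pH_initial + k * base_pct
Substituting: pH_final = 3.2580 + 0.8900 * 0.7280
Result: 3.9059


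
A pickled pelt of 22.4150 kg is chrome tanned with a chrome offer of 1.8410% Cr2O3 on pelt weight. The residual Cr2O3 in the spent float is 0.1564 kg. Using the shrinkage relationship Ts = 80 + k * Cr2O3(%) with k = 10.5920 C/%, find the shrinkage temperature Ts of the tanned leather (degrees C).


Offered = pelt * offer_pct / 100 = 22.4150 * 1.8410 / 100 = 0.4127 kg
Uptake = offered - residual = 0.4127 - 0.1564 = 0.2563 kg
Cr2O3% on pelt = uptake / pelt * 100 = 0.2563 / 22.4150 * 100 = 1.1433 %
Ts = 80 + k * Cr2O3% = 80 + 10.5920 * 1.1433 = 92.1093 C


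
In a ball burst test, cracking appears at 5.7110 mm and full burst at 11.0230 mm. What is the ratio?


Formula: Ratio = crack / burst
Substituting: Ratio = 5.7110 / 11.0230
Result: 0.5181


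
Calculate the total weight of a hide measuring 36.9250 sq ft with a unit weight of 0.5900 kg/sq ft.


Formula: Weight = area * weight_per_sqft
Substituting: Weight = 36.9250 * 0.5900
Result: 21.7857 kg


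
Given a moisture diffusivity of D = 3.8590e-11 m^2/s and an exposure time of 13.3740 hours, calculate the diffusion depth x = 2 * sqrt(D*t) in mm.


t = 13.3740 hr * 3600 = 48146.4000 s
D * t = 3.8590e-11 * 48146.4000 = 1.8580e-06
x = 2 * sqrt(D*t) = 2 * sqrt(1.8580e-06) = 0.00272615 m = 2.7261 mm


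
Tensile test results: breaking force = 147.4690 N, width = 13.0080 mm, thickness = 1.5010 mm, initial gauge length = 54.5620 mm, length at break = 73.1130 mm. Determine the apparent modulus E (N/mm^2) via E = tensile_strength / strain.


TS = F / (w * t) = 147.4690 / (13.0080 * 1.5010) = 7.5528 N/mm^2
strain = (Lf - L0) / L0 = (73.1130 - 54.5620) / 54.5620 = 0.3400
E = TS / strain = 7.5528 / 0.3400 = 22.2143 N/mm^2


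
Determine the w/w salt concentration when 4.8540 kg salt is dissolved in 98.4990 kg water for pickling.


Formula: Conc = salt / (water + salt) * 100
Substituting: Conc = 4.8540 / (98.4990 + 4.8540) * 100
Result: 4.6965 %


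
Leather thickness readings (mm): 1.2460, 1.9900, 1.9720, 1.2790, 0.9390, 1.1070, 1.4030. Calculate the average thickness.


Formula: Average = sum / n
Substituting: Average = 9.9360 / 7
Result: 1.4194 mm


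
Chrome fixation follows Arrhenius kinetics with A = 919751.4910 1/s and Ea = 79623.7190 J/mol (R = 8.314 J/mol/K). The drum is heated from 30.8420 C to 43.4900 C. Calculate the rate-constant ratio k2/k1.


T1 = 30.8420 + 273.15 = 303.9920 K; T2 = 43.4900 + 273.15 = 316.6400 K
k1 = A * exp(-Ea/(R*T1)) = 919751.4910 * exp(-79623.7190/(8.314*303.9920)) = 1.9121e-08 1/s
k2 = A * exp(-Ea/(R*T2)) = 919751.4910 * exp(-79623.7190/(8.314*316.6400)) = 6.7304e-08 1/s
k2/k1 = 6.7304e-08 / 1.9121e-08 = 3.5199


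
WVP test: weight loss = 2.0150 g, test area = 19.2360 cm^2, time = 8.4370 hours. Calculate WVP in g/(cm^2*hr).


Formula: WVP = loss / (area * time)
Substituting: WVP = 2.0150 / (19.2360 * 8.4370)
Result: 0.0124157 g/(cm^2*hr)


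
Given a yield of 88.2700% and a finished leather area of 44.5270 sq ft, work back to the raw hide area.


Formula: raw = finished * 100 / yield
Substituting: raw = 44.5270 * 100 / 88.2700
Result: 50.4441 sq ft


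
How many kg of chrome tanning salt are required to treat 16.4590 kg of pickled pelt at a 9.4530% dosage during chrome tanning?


Formula: Chrome = substrate * pct / 100
Substituting: Chrome = 16.4590 * 9.4530 / 100
Result: 1.5559 kg


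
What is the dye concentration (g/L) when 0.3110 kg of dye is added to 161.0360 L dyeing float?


Formula: Conc = dye_mass(kg) / volume(L) * 1000
Substituting: Conc = 0.3110 / 161.0360 * 1000
Result: 1.9312 g/L


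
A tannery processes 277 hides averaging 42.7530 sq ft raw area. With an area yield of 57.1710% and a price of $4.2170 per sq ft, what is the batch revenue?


Raw_total = N * avg_area = 277 * 42.7530 = 11842.5810 sq ft
Finished = Raw_total * yield / 100 = 11842.5810 * 57.1710 / 100 = 6770.5220 sq ft
Value = Finished * price = 6770.5220 * 4.2170 = 28551.2912 $


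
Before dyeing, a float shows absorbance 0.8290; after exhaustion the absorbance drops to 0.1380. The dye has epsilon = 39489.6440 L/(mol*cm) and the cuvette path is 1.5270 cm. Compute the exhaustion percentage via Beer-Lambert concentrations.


c_initial = A_i / (epsilon * l) = 0.8290 / (39489.6440 * 1.5270) = 1.3748e-05 mol/L
c_final = A_f / (epsilon * l) = 0.1380 / (39489.6440 * 1.5270) = 2.2885e-06 mol/L
Exhaustion = (c_initial - c_final) / c_initial * 100 = (1.3748e-05 - 2.2885e-06) / 1.3748e-05 * 100 = 83.3534 %


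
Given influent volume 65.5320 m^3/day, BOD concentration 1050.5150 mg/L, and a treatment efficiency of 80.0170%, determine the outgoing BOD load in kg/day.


Load_in = volume * conc / 1000 = 65.5320 * 1050.5150 / 1000 = 68.8423 kg/day
Removed = Load_in * eff / 100 = 68.8423 * 80.0170 / 100 = 55.0856 kg/day
Load_out = Load_in - Removed = 68.8423 - 55.0856 = 13.7568 kg/day


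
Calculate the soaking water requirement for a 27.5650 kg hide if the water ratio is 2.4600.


Formula: Water = hide_weight * ratio
Substituting: Water = 27.5650 * 2.4600
Result: 67.8099 kg


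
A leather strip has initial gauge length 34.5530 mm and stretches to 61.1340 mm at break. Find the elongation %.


Formula: Elongation = (Lf - L0) / L0 * 100
Substituting: Elongation = (61.1340 - 34.5530) / 34.5530 * 100
Result: 76.9282 %


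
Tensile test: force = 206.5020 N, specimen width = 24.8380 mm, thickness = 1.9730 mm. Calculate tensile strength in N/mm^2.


Formula: TS = force / (width * thickness)
Substituting: TS = 206.5020 / (24.8380 * 1.9730)
Result: 4.2139 N/mm^2


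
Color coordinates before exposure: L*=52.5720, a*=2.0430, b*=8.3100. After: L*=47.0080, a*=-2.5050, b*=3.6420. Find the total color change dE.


dL = -5.5640, da = -4.5480, db = -4.6680
dE = sqrt((-5.5640)^2 + (-4.5480)^2 + (-4.6680)^2) = 8.5693


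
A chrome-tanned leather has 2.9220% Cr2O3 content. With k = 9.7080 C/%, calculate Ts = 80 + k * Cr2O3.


Formula: Ts = 80 + k * Cr2O3
Substituting: Ts = 80 + 9.7080 * 2.9220
Result: 108.3668 C


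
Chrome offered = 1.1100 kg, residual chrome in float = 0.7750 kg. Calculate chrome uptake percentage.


Formula: Uptake = (offered - residual) / offered * 100
Substituting: Uptake = (1.1100 - 0.7750) / 1.1100 * 100
Result: 30.1802 %


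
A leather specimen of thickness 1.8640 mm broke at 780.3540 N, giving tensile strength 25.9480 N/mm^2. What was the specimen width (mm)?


Formula: w = F / (TS * t)
Substituting: w = 780.3540 / (25.9480 * 1.8640)
Result: 16.1340 mm


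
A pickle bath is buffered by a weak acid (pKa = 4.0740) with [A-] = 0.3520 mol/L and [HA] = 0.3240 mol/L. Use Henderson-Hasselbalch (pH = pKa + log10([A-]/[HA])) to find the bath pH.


ratio = [A-] / [HA] = 0.3520 / 0.3240 = 1.0864
log10(ratio) = 0.0359977
pH = pKa + log10(ratio) = 4.0740 + 0.0359977 = 4.1100


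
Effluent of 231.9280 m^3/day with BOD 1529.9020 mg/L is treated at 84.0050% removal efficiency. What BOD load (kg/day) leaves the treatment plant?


Load_in = volume * conc / 1000 = 231.9280 * 1529.9020 / 1000 = 354.8271 kg/day
Removed = Load_in * eff / 100 = 354.8271 * 84.0050 / 100 = 298.0725 kg/day
Load_out = Load_in - Removed = 354.8271 - 298.0725 = 56.7546 kg/day


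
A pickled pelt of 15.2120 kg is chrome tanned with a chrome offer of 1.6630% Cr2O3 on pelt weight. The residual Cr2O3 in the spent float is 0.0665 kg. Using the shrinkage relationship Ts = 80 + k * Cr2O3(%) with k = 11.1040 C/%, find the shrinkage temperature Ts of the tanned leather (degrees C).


Offered = pelt * offer_pct / 100 = 15.2120 * 1.6630 / 100 = 0.2530 kg
Uptake = offered - residual = 0.2530 - 0.0665 = 0.1865 kg
Cr2O3% on pelt = uptake / pelt * 100 = 0.1865 / 15.2120 * 100 = 1.2258 %
Ts = 80 + k * Cr2O3% = 80 + 11.1040 * 1.2258 = 93.6118 C


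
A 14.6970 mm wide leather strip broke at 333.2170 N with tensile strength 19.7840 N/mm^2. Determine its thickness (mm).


Formula: t = F / (TS * w)
Substituting: t = 333.2170 / (19.7840 * 14.6970)
Result: 1.1460 mm


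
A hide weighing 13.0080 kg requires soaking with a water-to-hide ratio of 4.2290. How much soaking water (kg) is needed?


Formula: Water = hide_weight * ratio
Substituting: Water = 13.0080 * 4.2290
Result: 55.0108 kg


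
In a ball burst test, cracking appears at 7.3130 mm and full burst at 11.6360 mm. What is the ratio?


Formula: Ratio = crack / burst
Substituting: Ratio = 7.3130 / 11.6360
Result: 0.6285


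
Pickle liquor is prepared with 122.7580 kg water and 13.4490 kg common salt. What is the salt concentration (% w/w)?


Formula: Conc = salt / (water + salt) * 100
Substituting: Conc = 13.4490 / (122.7580 + 13.4490) * 100
Result: 9.8739 %


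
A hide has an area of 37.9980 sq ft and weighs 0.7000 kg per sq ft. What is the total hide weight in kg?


Formula: Weight = area * weight_per_sqft
Substituting: Weight = 37.9980 * 0.7000
Result: 26.5986 kg


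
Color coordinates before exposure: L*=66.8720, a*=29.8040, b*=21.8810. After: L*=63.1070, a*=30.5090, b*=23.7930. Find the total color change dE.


dL = -3.7650, da = 0.7050, db = 1.9120
dE = sqrt((-3.7650)^2 + 0.7050^2 + 1.9120^2) = 4.2811


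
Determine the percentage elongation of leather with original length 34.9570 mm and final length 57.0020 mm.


Formula: Elongation = (Lf - L0) / L0 * 100
Substituting: Elongation = (57.0020 - 34.9570) / 34.9570 * 100
Result: 63.0632 %


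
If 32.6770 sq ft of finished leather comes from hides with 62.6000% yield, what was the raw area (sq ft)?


Formula: raw = finished * 100 / yield
Substituting: raw = 32.6770 * 100 / 62.6000
Result: 52.1997 sq ft


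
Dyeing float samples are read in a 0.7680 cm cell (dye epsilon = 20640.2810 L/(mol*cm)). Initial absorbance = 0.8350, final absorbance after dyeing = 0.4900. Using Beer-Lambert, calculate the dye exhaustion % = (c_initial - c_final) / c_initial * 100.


c_initial = A_i / (epsilon * l) = 0.8350 / (20640.2810 * 0.7680) = 5.2676e-05 mol/L
c_final = A_f / (epsilon * l) = 0.4900 / (20640.2810 * 0.7680) = 3.0911e-05 mol/L
Exhaustion = (c_initial - c_final) / c_initial * 100 = (5.2676e-05 - 3.0911e-05) / 5.2676e-05 * 100 = 41.3174 %


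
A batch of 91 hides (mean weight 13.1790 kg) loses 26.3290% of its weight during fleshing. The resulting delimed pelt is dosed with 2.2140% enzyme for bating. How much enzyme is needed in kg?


Total_raw = N * avg_wt = 91 * 13.1790 = 1199.2890 kg
Substrate = Total_raw * (1 - loss/100) = 1199.2890 * (1 - 26.3290/100) = 883.5282 kg
Enzyme = Substrate * pct / 100 = 883.5282 * 2.2140 / 100 = 19.5613 kg


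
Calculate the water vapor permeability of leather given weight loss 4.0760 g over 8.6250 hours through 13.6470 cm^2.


Formula: WVP = loss / (area * time)
Substituting: WVP = 4.0760 / (13.6470 * 8.6250)
Result: 0.0346288 g/(cm^2*hr)


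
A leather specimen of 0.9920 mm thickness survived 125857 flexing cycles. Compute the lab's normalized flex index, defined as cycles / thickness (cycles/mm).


Formula: Index = cycles / thickness
Substituting: Index = 125857 / 0.9920
Result: 126871.9758 cycles/mm


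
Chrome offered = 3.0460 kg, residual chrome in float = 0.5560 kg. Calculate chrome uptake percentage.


Formula: Uptake = (offered - residual) / offered * 100
Substituting: Uptake = (3.0460 - 0.5560) / 3.0460 * 100
Result: 81.7466 %


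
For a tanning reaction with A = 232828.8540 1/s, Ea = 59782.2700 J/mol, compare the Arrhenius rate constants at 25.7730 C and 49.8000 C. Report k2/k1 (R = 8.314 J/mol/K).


T1 = 25.7730 + 273.15 = 298.9230 K; T2 = 49.8000 + 273.15 = 322.9500 K
k1 = A * exp(-Ea/(R*T1)) = 232828.8540 * exp(-59782.2700/(8.314*298.9230)) = 8.3203e-06 1/s
k2 = A * exp(-Ea/(R*T2)) = 232828.8540 * exp(-59782.2700/(8.314*322.9500)) = 4.9816e-05 1/s
k2/k1 = 4.9816e-05 / 8.3203e-06 = 5.9873


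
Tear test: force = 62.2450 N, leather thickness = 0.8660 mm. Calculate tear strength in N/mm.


Formula: Tear strength = force / thickness
Substituting: Tear strength = 62.2450 / 0.8660
Result: 71.8764 N/mm


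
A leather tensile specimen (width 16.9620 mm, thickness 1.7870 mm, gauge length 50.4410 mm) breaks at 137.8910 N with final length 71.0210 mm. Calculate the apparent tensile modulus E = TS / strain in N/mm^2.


TS = F / (w * t) = 137.8910 / (16.9620 * 1.7870) = 4.5492 N/mm^2
strain = (Lf - L0) / L0 = (71.0210 - 50.4410) / 50.4410 = 0.4080
E = TS / strain = 4.5492 / 0.4080 = 11.1499 N/mm^2


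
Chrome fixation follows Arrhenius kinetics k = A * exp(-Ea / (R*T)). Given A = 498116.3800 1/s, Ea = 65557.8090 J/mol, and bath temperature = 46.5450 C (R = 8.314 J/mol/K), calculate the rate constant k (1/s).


T_K = T_C + 273.15 = 46.5450 + 273.15 = 319.6950 K
exponent = -Ea / (R * T_K) = -65557.8090 / (8.314 * 319.6950) = -24.6649
k = A * exp(exponent) = 498116.3800 * exp(-24.6649) = 9.6721e-06 1/s


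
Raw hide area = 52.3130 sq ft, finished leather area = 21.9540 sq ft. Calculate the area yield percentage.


Formula: Yield = finished / raw * 100
Substituting: Yield = 21.9540 / 52.3130 * 100
Result: 41.9666 %


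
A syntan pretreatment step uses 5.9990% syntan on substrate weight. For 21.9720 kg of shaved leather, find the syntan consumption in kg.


Formula: Syntan = substrate * pct / 100
Substituting: Syntan = 21.9720 * 5.9990 / 100
Result: 1.3181 kg


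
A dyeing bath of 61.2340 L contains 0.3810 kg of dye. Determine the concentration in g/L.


Formula: Conc = dye_mass(kg) / volume(L) * 1000
Substituting: Conc = 0.3810 / 61.2340 * 1000
Result: 6.2220 g/L


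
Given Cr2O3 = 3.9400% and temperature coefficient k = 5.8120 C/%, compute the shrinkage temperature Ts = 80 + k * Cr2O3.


Formula: Ts = 80 + k * Cr2O3
Substituting: Ts = 80 + 5.8120 * 3.9400
Result: 102.8993 C


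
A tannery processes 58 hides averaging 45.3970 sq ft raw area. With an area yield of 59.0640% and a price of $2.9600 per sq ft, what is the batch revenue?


Raw_total = N * avg_area = 58 * 45.3970 = 2633.0260 sq ft
Finished = Raw_total * yield / 100 = 2633.0260 * 59.0640 / 100 = 1555.1705 sq ft
Value = Finished * price = 1555.1705 * 2.9600 = 4603.3046 $


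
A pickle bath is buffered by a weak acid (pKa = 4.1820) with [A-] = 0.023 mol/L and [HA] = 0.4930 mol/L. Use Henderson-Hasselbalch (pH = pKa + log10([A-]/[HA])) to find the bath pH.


ratio = [A-] / [HA] = 0.023 / 0.4930 = 0.0466531
log10(ratio) = -1.3311
pH = pKa + log10(ratio) = 4.1820 - 1.3311 = 2.8509


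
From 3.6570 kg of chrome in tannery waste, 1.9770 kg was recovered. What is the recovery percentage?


Formula: Recovery = recovered / input * 100
Substituting: Recovery = 1.9770 / 3.6570 * 100
Result: 54.0607 %


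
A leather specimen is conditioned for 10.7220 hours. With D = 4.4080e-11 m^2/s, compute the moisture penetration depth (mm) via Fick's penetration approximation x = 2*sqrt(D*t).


t = 10.7220 hr * 3600 = 38599.2000 s
D * t = 4.4080e-11 * 38599.2000 = 1.7015e-06
x = 2 * sqrt(D*t) = 2 * sqrt(1.7015e-06) = 0.00260879 m = 2.6088 mm


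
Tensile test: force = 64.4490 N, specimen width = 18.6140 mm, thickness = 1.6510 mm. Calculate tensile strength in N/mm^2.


Formula: TS = force / (width * thickness)
Substituting: TS = 64.4490 / (18.6140 * 1.6510)
Result: 2.0971 N/mm^2


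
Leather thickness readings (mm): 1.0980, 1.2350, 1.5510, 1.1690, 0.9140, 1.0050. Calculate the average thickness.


Formula: Average = sum / n
Substituting: Average = 6.9720 / 6
Result: 1.1620 mm


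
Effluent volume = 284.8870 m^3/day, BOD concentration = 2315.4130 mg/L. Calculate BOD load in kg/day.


Formula: BOD_load = volume * conc / 1000
Substituting: BOD_load = 284.8870 * 2315.4130 / 1000
Result: 659.6311 kg/day


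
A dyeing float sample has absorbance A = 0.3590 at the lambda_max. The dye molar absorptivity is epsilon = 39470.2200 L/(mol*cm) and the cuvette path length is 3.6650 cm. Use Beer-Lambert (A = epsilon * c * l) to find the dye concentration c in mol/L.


Formula: c = A / (epsilon * l)
Substituting: c = 0.3590 / (39470.2200 * 3.6650)
Result: 2.4817e-06 mol/L


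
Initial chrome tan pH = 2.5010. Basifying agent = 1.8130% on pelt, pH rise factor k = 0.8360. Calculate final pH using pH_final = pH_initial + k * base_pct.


Formula: pH_final = pH_initial + k * base_pct
Substituting: pH_final = 2.5010 + 0.8360 * 1.8130
Result: 4.0167


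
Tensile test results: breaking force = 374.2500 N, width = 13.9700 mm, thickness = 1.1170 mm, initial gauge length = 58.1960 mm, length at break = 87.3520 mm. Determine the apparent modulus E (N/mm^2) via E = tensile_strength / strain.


TS = F / (w * t) = 374.2500 / (13.9700 * 1.1170) = 23.9835 N/mm^2
strain = (Lf - L0) / L0 = (87.3520 - 58.1960) / 58.1960 = 0.5010
E = TS / strain = 23.9835 / 0.5010 = 47.8715 N/mm^2


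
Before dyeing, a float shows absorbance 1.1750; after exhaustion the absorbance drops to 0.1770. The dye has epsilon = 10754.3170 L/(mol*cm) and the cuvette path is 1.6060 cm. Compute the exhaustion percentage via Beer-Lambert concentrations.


c_initial = A_i / (epsilon * l) = 1.1750 / (10754.3170 * 1.6060) = 6.8031e-05 mol/L
c_final = A_f / (epsilon * l) = 0.1770 / (10754.3170 * 1.6060) = 1.0248e-05 mol/L
Exhaustion = (c_initial - c_final) / c_initial * 100 = (6.8031e-05 - 1.0248e-05) / 6.8031e-05 * 100 = 84.9362 %


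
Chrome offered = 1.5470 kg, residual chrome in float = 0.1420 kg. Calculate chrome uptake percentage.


Formula: Uptake = (offered - residual) / offered * 100
Substituting: Uptake = (1.5470 - 0.1420) / 1.5470 * 100
Result: 90.8209 %


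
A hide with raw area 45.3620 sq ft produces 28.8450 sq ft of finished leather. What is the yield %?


Formula: Yield = finished / raw * 100
Substituting: Yield = 28.8450 / 45.3620 * 100
Result: 63.5885 %


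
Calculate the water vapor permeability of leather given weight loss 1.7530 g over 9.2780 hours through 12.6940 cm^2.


Formula: WVP = loss / (area * time)
Substituting: WVP = 1.7530 / (12.6940 * 9.2780)
Result: 0.0148843 g/(cm^2*hr)


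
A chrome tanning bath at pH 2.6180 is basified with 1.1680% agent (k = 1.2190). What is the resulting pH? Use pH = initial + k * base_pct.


Formula: pH_final = pH_initial + k * base_pct
Substituting: pH_final = 2.6180 + 1.2190 * 1.1680
Result: 4.0418


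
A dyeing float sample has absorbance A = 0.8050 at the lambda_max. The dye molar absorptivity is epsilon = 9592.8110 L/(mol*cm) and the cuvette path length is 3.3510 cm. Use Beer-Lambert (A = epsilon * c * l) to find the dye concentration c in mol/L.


Formula: c = A / (epsilon * l)
Substituting: c = 0.8050 / (9592.8110 * 3.3510)
Result: 2.5042e-05 mol/L


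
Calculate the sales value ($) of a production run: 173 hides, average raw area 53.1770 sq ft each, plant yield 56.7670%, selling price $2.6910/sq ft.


Raw_total = N * avg_area = 173 * 53.1770 = 9199.6210 sq ft
Finished = Raw_total * yield / 100 = 9199.6210 * 56.7670 / 100 = 5222.3489 sq ft
Value = Finished * price = 5222.3489 * 2.6910 = 14053.3408 $


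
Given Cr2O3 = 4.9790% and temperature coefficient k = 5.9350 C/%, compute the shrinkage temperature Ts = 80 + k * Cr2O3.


Formula: Ts = 80 + k * Cr2O3
Substituting: Ts = 80 + 5.9350 * 4.9790
Result: 109.5504 C


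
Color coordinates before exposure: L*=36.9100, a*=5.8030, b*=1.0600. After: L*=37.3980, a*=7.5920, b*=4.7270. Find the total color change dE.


dL = 0.4880, da = 1.7890, db = 3.6670
dE = sqrt(0.4880^2 + 1.7890^2 + 3.6670^2) = 4.1092


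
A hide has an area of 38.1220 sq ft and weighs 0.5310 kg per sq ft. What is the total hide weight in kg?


Formula: Weight = area * weight_per_sqft
Substituting: Weight = 38.1220 * 0.5310
Result: 20.2428 kg


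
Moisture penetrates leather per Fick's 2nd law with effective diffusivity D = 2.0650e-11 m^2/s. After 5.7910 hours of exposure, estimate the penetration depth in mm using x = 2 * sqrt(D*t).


t = 5.7910 hr * 3600 = 20847.6000 s
D * t = 2.0650e-11 * 20847.6000 = 4.3050e-07
x = 2 * sqrt(D*t) = 2 * sqrt(4.3050e-07) = 0.00131225 m = 1.3123 mm


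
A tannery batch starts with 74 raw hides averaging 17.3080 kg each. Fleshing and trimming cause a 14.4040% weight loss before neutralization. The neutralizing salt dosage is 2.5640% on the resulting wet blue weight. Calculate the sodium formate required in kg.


Total_raw = N * avg_wt = 74 * 17.3080 = 1280.7920 kg
Substrate = Total_raw * (1 - loss/100) = 1280.7920 * (1 - 14.4040/100) = 1096.3067 kg
Neutralizer = Substrate * pct / 100 = 1096.3067 * 2.5640 / 100 = 28.1093 kg


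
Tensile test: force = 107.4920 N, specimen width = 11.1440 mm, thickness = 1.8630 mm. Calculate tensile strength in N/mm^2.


Formula: TS = force / (width * thickness)
Substituting: TS = 107.4920 / (11.1440 * 1.8630)
Result: 5.1775 N/mm^2


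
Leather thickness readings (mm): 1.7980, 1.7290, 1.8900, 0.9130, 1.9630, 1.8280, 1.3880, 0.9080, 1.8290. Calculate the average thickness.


Formula: Average = sum / n
Substituting: Average = 14.2460 / 9
Result: 1.5829 mm


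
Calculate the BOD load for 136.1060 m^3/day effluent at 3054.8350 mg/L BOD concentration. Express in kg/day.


Formula: BOD_load = volume * conc / 1000
Substituting: BOD_load = 136.1060 * 3054.8350 / 1000
Result: 415.7814 kg/day


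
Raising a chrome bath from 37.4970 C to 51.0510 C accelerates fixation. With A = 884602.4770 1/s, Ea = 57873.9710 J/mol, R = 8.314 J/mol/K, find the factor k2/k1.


T1 = 37.4970 + 273.15 = 310.6470 K; T2 = 51.0510 + 273.15 = 324.2010 K
k1 = A * exp(-Ea/(R*T1)) = 884602.4770 * exp(-57873.9710/(8.314*310.6470)) = 1.6406e-04 1/s
k2 = A * exp(-Ea/(R*T2)) = 884602.4770 * exp(-57873.9710/(8.314*324.2010)) = 4.1867e-04 1/s
k2/k1 = 4.1867e-04 / 1.6406e-04 = 2.5519


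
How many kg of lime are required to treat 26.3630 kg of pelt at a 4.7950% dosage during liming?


Formula: Lime = substrate * pct / 100
Substituting: Lime = 26.3630 * 4.7950 / 100
Result: 1.2641 kg


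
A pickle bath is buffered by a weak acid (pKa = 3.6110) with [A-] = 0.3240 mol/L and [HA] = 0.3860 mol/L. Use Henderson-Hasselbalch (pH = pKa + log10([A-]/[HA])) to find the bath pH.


ratio = [A-] / [HA] = 0.3240 / 0.3860 = 0.8394
log10(ratio) = -0.0760423
pH = pKa + log10(ratio) = 3.6110 - 0.0760423 = 3.5350


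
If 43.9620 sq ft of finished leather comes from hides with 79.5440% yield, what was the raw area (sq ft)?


Formula: raw = finished * 100 / yield
Substituting: raw = 43.9620 * 100 / 79.5440
Result: 55.2675 sq ft


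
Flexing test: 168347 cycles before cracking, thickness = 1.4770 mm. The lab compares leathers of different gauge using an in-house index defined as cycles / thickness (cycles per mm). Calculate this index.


Formula: Index = cycles / thickness
Substituting: Index = 168347 / 1.4770
Result: 113979.0115 cycles/mm


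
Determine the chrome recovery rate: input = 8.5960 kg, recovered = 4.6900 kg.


Formula: Recovery = recovered / input * 100
Substituting: Recovery = 4.6900 / 8.5960 * 100
Result: 54.5603 %


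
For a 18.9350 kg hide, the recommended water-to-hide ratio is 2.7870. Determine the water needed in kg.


Formula: Water = hide_weight * ratio
Substituting: Water = 18.9350 * 2.7870
Result: 52.7718 kg


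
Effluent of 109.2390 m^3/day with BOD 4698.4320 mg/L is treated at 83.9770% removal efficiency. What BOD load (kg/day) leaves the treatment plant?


Load_in = volume * conc / 1000 = 109.2390 * 4698.4320 / 1000 = 513.2520 kg/day
Removed = Load_in * eff / 100 = 513.2520 * 83.9770 / 100 = 431.0136 kg/day
Load_out = Load_in - Removed = 513.2520 - 431.0136 = 82.2384 kg/day


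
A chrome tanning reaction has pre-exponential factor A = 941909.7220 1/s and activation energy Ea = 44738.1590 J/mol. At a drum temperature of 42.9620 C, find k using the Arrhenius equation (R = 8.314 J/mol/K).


T_K = T_C + 273.15 = 42.9620 + 273.15 = 316.1120 K
exponent = -Ea / (R * T_K) = -44738.1590 / (8.314 * 316.1120) = -17.0226
k = A * exp(exponent) = 941909.7220 * exp(-17.0226) = 0.0381213 1/s


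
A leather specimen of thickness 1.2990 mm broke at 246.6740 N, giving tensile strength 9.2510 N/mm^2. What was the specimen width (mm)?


Formula: w = F / (TS * t)
Substituting: w = 246.6740 / (9.2510 * 1.2990)
Result: 20.5270 mm


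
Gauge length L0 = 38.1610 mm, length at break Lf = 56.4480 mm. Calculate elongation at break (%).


Formula: Elongation = (Lf - L0) / L0 * 100
Substituting: Elongation = (56.4480 - 38.1610) / 38.1610 * 100
Result: 47.9207 %


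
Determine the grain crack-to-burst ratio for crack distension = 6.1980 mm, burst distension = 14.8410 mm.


Formula: Ratio = crack / burst
Substituting: Ratio = 6.1980 / 14.8410
Result: 0.4176


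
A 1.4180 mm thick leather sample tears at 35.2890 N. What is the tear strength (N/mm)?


Formula: Tear strength = force / thickness
Substituting: Tear strength = 35.2890 / 1.4180
Result: 24.8865 N/mm


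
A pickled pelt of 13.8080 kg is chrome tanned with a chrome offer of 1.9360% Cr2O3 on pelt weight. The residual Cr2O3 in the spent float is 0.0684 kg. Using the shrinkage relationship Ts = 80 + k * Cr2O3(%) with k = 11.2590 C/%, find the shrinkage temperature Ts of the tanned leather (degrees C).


Offered = pelt * offer_pct / 100 = 13.8080 * 1.9360 / 100 = 0.2673 kg
Uptake = offered - residual = 0.2673 - 0.0684 = 0.1989 kg
Cr2O3% on pelt = uptake / pelt * 100 = 0.1989 / 13.8080 * 100 = 1.4406 %
Ts = 80 + k * Cr2O3% = 80 + 11.2590 * 1.4406 = 96.2201 C


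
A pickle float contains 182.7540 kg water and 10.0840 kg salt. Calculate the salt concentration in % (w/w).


Formula: Conc = salt / (water + salt) * 100
Substituting: Conc = 10.0840 / (182.7540 + 10.0840) * 100
Result: 5.2293 %


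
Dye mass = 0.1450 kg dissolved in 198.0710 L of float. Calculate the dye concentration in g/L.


Formula: Conc = dye_mass(kg) / volume(L) * 1000
Substituting: Conc = 0.1450 / 198.0710 * 1000
Result: 0.7321 g/L


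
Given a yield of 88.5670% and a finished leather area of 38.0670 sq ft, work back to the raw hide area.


Formula: raw = finished * 100 / yield
Substituting: raw = 38.0670 * 100 / 88.5670
Result: 42.9810 sq ft


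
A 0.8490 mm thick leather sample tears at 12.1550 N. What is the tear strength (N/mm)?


Formula: Tear strength = force / thickness
Substituting: Tear strength = 12.1550 / 0.8490
Result: 14.3168 N/mm


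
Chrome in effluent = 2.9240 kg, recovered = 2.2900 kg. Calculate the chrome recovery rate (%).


Formula: Recovery = recovered / input * 100
Substituting: Recovery = 2.2900 / 2.9240 * 100
Result: 78.3174 %


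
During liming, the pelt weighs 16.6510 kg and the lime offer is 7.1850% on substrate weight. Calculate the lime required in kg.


Formula: Lime = substrate * pct / 100
Substituting: Lime = 16.6510 * 7.1850 / 100
Result: 1.1964 kg


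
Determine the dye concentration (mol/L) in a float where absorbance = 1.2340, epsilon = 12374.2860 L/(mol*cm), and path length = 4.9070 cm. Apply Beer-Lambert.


Formula: c = A / (epsilon * l)
Substituting: c = 1.2340 / (12374.2860 * 4.9070)
Result: 2.0323e-05 mol/L


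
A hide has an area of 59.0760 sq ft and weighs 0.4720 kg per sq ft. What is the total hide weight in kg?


Formula: Weight = area * weight_per_sqft
Substituting: Weight = 59.0760 * 0.4720
Result: 27.8839 kg


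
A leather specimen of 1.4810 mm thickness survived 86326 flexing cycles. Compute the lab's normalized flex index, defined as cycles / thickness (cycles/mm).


Formula: Index = cycles / thickness
Substituting: Index = 86326 / 1.4810
Result: 58288.9939 cycles/mm


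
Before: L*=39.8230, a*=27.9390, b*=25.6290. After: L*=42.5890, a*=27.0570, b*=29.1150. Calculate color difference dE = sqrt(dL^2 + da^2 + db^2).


dL = 2.7660, da = -0.8820, db = 3.4860
dE = sqrt(2.7660^2 + (-0.8820)^2 + 3.4860^2) = 4.5366


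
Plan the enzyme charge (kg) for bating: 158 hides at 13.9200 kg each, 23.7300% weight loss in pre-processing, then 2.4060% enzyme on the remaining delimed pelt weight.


Total_raw = N * avg_wt = 158 * 13.9200 = 2199.3600 kg
Substrate = Total_raw * (1 - loss/100) = 2199.3600 * (1 - 23.7300/100) = 1677.4519 kg
Enzyme = Substrate * pct / 100 = 1677.4519 * 2.4060 / 100 = 40.3595 kg


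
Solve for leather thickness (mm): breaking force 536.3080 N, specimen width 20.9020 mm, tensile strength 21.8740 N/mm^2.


Formula: t = F / (TS * w)
Substituting: t = 536.3080 / (21.8740 * 20.9020)
Result: 1.1730 mm


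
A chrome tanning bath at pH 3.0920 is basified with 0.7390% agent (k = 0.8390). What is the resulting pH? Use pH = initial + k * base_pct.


Formula: pH_final = pH_initial + k * base_pct
Substituting: pH_final = 3.0920 + 0.8390 * 0.7390
Result: 3.7120


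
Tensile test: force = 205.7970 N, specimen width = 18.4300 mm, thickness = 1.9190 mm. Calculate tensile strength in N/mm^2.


Formula: TS = force / (width * thickness)
Substituting: TS = 205.7970 / (18.4300 * 1.9190)
Result: 5.8189 N/mm^2


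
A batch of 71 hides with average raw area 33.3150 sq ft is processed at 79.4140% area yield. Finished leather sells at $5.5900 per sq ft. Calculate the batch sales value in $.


Raw_total = N * avg_area = 71 * 33.3150 = 2365.3650 sq ft
Finished = Raw_total * yield / 100 = 2365.3650 * 79.4140 / 100 = 1878.4310 sq ft
Value = Finished * price = 1878.4310 * 5.5900 = 10500.4291 $


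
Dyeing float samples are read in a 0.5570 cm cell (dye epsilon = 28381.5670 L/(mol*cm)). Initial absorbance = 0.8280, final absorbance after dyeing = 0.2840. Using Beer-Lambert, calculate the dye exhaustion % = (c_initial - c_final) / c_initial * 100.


c_initial = A_i / (epsilon * l) = 0.8280 / (28381.5670 * 0.5570) = 5.2377e-05 mol/L
c_final = A_f / (epsilon * l) = 0.2840 / (28381.5670 * 0.5570) = 1.7965e-05 mol/L
Exhaustion = (c_initial - c_final) / c_initial * 100 = (5.2377e-05 - 1.7965e-05) / 5.2377e-05 * 100 = 65.7005 %


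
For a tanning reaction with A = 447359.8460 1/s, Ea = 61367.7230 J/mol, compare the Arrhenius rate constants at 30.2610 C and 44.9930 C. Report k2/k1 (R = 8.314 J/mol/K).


T1 = 30.2610 + 273.15 = 303.4110 K; T2 = 44.9930 + 273.15 = 318.1430 K
k1 = A * exp(-Ea/(R*T1)) = 447359.8460 * exp(-61367.7230/(8.314*303.4110)) = 1.2171e-05 1/s
k2 = A * exp(-Ea/(R*T2)) = 447359.8460 * exp(-61367.7230/(8.314*318.1430)) = 3.7547e-05 1/s
k2/k1 = 3.7547e-05 / 1.2171e-05 = 3.0849
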